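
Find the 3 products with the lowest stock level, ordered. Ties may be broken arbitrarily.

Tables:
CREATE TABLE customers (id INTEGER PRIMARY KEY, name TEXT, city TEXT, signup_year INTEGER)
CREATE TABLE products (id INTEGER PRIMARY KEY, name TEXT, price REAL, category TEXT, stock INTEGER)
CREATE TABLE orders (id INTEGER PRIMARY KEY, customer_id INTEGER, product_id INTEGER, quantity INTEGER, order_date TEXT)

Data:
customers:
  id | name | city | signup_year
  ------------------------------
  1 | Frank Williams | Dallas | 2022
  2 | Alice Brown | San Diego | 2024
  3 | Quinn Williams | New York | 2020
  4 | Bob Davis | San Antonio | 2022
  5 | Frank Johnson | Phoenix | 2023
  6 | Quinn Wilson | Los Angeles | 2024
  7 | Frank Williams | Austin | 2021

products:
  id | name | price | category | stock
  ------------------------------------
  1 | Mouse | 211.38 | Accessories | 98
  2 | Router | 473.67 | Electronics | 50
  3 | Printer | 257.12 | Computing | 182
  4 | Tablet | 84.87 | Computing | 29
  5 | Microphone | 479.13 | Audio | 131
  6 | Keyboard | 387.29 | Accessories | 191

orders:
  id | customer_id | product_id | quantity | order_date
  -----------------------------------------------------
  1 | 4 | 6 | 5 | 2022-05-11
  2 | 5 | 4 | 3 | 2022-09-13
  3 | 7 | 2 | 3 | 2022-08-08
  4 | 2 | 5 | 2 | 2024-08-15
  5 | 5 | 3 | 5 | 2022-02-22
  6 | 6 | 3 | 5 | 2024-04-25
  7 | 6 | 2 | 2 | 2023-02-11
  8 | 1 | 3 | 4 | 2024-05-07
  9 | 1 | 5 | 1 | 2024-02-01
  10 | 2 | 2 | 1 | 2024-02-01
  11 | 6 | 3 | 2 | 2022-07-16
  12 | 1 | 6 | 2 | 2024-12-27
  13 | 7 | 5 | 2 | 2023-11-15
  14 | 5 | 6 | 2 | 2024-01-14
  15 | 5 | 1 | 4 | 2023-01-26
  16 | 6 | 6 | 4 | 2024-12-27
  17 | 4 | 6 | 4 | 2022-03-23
SELECT name, stock FROM products ORDER BY stock ASC LIMIT 3

Execution result:
name | stock
Tablet | 29
Router | 50
Mouse | 98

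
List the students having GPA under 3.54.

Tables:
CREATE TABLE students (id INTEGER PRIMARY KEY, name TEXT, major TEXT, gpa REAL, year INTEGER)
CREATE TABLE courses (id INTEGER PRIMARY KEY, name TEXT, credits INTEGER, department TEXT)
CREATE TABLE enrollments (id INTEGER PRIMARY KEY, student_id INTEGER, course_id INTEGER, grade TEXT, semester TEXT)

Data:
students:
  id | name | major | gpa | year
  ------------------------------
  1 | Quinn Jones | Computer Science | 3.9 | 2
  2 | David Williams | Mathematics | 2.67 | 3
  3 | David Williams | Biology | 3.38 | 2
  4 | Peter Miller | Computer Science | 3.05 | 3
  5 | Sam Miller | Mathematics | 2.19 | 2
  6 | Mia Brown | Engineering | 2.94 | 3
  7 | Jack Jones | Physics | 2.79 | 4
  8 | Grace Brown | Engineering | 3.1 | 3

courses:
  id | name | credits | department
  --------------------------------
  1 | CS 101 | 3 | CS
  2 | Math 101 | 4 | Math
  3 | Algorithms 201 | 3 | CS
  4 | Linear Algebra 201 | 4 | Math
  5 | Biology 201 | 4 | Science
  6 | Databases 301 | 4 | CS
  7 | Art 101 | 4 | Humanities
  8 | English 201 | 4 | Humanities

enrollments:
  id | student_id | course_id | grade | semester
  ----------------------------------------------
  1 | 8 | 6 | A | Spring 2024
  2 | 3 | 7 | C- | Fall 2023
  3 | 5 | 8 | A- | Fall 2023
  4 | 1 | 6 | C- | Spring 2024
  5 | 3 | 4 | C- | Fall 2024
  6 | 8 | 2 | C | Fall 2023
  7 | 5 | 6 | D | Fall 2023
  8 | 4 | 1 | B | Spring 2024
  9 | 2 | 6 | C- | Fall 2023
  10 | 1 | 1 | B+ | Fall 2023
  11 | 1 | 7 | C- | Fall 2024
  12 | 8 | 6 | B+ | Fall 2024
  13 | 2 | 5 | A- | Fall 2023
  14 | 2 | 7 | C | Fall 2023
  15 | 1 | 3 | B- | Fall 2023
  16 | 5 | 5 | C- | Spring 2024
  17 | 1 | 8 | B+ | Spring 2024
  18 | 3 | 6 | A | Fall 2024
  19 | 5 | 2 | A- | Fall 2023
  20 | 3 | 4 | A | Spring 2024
SELECT name, gpa FROM students WHERE gpa < 3.54

Execution result:
name | gpa
David Williams | 2.67
David Williams | 3.38
Peter Miller | 3.05
Sam Miller | 2.19
Mia Brown | 2.94
Jack Jones | 2.79
Grace Brown | 3.10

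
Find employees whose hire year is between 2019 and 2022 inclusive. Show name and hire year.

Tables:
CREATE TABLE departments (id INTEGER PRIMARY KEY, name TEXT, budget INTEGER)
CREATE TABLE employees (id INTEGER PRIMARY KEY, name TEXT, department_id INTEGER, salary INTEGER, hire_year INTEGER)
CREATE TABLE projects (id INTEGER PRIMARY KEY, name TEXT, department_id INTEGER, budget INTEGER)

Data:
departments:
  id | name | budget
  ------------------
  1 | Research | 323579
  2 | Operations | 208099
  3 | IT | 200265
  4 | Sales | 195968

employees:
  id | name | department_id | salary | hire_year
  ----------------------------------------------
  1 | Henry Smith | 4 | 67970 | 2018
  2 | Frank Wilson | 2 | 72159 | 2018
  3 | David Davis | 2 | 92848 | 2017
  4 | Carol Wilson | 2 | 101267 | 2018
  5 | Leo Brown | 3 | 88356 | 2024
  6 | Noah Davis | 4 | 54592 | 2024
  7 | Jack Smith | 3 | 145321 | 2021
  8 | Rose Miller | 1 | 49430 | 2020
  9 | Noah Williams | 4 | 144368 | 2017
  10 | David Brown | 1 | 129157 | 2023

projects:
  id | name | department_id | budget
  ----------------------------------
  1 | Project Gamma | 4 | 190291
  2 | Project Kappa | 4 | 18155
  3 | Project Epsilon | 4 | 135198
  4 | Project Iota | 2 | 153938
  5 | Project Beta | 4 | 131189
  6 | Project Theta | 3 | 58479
SELECT name, hire_year FROM employees WHERE hire_year BETWEEN 2019 AND 2022

Execution result:
name | hire_year
Jack Smith | 2021
Rose Miller | 2020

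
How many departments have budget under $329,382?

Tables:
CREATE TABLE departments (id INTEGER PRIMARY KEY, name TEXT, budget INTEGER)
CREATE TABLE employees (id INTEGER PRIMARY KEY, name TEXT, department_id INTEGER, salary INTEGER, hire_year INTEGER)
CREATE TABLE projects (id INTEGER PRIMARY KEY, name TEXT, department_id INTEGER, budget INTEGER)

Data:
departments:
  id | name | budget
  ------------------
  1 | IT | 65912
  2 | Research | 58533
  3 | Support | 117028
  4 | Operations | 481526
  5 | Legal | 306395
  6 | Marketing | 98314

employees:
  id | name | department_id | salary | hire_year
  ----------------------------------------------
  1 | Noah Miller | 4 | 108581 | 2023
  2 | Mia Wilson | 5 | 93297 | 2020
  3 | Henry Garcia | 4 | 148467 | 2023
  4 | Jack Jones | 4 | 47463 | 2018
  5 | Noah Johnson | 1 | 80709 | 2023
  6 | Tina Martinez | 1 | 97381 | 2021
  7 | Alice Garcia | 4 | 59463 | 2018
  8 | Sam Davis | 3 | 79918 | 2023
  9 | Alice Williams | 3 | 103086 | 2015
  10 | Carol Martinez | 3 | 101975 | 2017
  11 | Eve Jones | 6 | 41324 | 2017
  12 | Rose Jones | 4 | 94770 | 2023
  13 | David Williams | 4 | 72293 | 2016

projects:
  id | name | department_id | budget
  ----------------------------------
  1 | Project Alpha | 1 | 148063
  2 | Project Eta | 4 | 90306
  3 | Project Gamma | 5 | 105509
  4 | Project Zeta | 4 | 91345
SELECT COUNT(*) FROM departments WHERE budget < 329382

Execution result:
5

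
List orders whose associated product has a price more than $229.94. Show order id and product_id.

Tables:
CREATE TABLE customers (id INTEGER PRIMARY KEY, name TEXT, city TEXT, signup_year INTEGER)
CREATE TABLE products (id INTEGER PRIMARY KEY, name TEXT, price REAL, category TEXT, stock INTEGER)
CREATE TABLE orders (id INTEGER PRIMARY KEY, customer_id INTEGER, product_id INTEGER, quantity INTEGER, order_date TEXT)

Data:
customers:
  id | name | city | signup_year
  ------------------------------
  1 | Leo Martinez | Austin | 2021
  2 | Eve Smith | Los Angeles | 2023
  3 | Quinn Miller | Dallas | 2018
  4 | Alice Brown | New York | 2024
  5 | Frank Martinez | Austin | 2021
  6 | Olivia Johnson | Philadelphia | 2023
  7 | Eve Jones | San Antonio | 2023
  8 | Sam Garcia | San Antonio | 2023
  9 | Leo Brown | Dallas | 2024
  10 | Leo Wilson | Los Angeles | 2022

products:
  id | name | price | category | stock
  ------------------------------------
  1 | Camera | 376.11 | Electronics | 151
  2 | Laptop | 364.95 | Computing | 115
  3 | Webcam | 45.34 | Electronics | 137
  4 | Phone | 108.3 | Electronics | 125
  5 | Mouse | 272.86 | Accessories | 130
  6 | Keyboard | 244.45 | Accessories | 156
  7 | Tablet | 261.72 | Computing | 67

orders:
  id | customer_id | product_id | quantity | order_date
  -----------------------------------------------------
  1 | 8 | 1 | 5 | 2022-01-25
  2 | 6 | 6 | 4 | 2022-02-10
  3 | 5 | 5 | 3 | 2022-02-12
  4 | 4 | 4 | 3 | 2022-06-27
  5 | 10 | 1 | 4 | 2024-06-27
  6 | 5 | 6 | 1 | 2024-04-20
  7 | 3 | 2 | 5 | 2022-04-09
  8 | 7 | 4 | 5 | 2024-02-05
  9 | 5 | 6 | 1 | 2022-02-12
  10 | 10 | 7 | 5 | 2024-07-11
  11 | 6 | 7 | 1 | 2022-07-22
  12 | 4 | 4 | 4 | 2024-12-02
SELECT id, product_id FROM orders WHERE product_id IN (SELECT id FROM products WHERE price > 229.94)

Execution result:
id | product_id
1 | 1
2 | 6
3 | 5
5 | 1
6 | 6
7 | 2
9 | 6
10 | 7
11 | 7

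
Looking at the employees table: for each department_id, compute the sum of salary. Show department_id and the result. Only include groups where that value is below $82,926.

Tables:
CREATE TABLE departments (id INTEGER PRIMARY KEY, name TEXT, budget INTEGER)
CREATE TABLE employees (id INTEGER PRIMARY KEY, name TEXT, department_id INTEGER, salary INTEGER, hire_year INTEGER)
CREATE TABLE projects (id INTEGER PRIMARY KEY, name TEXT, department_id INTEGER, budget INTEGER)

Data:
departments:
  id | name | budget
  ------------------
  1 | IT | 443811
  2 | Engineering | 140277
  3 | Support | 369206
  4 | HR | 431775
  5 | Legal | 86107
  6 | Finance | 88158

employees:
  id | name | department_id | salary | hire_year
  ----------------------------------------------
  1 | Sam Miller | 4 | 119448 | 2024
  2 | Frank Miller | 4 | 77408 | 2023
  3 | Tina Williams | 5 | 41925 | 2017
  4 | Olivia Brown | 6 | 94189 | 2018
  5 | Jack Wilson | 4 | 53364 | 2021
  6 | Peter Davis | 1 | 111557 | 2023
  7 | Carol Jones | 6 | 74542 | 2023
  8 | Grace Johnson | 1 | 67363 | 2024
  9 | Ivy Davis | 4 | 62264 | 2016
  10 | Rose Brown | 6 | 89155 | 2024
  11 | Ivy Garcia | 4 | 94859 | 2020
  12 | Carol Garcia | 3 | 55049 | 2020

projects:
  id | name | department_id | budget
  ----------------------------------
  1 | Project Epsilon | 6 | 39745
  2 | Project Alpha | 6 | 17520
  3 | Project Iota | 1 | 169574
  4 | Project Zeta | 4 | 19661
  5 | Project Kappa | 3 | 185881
SELECT department_id, SUM(salary) AS sum_salary FROM employees GROUP BY department_id HAVING SUM(salary) < 82926

Execution result:
department_id | sum_salary
3 | 55049
5 | 41925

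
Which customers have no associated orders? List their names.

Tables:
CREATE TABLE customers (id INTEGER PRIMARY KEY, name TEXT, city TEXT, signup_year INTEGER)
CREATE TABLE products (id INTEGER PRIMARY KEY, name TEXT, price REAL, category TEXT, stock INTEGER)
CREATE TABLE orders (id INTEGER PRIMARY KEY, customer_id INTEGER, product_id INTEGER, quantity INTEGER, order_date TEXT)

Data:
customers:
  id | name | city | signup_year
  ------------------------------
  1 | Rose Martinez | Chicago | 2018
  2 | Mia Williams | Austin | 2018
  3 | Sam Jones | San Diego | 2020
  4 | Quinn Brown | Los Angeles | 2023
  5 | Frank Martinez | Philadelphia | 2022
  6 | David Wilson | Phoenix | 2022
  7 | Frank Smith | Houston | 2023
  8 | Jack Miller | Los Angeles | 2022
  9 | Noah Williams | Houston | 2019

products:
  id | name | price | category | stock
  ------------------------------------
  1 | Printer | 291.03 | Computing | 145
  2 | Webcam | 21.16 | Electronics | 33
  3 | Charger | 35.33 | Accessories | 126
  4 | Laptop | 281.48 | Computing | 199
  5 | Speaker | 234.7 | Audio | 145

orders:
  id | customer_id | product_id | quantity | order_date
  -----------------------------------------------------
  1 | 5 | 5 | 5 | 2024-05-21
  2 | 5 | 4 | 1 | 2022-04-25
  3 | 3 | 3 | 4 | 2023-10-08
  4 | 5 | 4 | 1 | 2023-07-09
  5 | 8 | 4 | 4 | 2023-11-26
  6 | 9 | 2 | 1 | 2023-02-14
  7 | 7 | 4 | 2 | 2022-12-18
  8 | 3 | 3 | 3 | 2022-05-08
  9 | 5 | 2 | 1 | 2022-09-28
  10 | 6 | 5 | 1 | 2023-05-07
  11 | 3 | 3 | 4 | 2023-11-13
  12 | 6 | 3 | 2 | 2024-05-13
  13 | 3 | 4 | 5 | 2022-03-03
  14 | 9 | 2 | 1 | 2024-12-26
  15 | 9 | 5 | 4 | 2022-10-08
SELECT p.name FROM customers p LEFT JOIN orders c ON c.customer_id = p.id WHERE c.id IS NULL

Execution result:
name
Rose Martinez
Mia Williams
Quinn Brown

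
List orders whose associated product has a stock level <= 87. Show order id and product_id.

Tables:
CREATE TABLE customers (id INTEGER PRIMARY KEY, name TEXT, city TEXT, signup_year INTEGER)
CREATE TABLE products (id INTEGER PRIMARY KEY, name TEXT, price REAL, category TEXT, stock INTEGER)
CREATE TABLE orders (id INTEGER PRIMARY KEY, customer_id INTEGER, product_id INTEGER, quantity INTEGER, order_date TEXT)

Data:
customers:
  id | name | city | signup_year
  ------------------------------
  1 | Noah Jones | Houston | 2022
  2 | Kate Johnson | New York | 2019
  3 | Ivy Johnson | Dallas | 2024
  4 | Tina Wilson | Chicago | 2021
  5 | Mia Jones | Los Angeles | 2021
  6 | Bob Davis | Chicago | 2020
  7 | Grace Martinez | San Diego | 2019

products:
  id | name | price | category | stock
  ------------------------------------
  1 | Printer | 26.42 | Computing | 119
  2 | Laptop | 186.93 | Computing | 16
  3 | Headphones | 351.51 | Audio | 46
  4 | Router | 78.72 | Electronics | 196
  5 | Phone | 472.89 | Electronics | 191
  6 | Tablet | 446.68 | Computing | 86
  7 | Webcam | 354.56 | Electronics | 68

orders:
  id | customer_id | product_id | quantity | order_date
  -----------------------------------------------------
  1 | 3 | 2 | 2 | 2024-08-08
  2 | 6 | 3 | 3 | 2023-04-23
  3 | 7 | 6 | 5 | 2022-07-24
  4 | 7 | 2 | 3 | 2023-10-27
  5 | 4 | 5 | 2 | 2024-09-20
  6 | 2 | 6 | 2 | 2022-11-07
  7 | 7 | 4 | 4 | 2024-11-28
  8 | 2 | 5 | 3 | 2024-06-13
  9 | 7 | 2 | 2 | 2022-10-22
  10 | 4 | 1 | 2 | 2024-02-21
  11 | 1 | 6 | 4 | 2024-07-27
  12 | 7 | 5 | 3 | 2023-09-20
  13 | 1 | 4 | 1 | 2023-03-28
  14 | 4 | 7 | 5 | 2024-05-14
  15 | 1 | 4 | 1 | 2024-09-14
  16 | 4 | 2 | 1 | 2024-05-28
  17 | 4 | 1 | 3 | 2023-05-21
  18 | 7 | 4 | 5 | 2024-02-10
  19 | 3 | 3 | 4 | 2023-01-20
SELECT id, product_id FROM orders WHERE product_id IN (SELECT id FROM products WHERE stock <= 87)

Execution result:
id | product_id
1 | 2
2 | 3
3 | 6
4 | 2
6 | 6
9 | 2
11 | 6
14 | 7
16 | 2
19 | 3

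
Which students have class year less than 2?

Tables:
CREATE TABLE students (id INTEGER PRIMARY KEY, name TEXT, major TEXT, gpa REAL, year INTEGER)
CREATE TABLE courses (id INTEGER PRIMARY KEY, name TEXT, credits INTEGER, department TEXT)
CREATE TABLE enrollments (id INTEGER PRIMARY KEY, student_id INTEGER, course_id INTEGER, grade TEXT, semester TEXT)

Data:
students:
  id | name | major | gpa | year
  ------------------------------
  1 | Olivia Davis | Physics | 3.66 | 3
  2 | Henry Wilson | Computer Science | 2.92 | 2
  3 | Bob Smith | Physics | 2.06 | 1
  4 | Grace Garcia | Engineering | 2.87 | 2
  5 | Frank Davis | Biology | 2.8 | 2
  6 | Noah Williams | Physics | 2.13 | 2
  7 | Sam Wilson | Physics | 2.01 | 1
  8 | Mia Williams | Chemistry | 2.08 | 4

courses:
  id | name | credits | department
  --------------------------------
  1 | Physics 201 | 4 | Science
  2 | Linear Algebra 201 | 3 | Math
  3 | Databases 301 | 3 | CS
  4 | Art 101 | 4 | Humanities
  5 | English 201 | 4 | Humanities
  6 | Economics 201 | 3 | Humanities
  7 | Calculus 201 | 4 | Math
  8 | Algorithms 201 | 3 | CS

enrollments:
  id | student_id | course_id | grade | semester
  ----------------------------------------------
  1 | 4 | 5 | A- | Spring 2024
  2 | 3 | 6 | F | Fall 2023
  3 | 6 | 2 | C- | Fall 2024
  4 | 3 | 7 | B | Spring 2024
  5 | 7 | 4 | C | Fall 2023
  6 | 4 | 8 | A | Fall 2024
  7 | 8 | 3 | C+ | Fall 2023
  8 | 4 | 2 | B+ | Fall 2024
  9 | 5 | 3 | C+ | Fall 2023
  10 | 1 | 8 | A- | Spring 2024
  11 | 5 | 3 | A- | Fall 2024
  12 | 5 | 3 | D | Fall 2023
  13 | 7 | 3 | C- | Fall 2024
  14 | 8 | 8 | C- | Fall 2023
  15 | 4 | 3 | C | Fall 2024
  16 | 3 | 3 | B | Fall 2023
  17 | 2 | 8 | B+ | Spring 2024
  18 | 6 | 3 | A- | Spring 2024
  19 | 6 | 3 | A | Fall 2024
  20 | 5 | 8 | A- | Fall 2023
SELECT name, year FROM students WHERE year < 2

Execution result:
name | year
Bob Smith | 1
Sam Wilson | 1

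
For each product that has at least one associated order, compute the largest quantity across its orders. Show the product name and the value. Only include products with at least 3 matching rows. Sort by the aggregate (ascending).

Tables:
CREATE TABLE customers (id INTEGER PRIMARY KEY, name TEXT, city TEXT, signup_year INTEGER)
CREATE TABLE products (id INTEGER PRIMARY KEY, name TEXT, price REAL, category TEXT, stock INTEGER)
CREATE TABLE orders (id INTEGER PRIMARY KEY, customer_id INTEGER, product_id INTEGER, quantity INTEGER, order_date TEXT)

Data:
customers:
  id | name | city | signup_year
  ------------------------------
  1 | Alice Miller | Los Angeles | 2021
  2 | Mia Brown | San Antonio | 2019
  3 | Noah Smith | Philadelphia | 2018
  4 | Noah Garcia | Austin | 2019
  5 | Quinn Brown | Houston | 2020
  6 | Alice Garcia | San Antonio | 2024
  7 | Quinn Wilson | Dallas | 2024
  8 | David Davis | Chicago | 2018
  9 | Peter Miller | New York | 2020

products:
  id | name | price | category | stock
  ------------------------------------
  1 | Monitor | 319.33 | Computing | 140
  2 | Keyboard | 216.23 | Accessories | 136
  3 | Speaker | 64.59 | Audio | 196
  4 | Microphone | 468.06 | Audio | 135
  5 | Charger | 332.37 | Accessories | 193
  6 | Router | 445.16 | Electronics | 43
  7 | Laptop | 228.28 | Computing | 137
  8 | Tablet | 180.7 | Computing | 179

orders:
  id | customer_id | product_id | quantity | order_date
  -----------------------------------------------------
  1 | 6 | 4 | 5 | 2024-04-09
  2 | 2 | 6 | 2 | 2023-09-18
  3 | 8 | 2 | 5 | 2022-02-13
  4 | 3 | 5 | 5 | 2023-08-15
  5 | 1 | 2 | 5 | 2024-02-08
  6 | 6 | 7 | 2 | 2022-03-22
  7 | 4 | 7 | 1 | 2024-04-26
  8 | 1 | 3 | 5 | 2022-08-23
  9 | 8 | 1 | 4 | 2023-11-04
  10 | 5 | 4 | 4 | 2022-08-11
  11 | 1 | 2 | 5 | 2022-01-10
SELECT p.name, MAX(c.quantity) AS max_quantity FROM orders c JOIN products p ON c.product_id = p.id GROUP BY p.id, p.name HAVING COUNT(*) >= 3 ORDER BY max_quantity ASC

Execution result:
name | max_quantity
Keyboard | 5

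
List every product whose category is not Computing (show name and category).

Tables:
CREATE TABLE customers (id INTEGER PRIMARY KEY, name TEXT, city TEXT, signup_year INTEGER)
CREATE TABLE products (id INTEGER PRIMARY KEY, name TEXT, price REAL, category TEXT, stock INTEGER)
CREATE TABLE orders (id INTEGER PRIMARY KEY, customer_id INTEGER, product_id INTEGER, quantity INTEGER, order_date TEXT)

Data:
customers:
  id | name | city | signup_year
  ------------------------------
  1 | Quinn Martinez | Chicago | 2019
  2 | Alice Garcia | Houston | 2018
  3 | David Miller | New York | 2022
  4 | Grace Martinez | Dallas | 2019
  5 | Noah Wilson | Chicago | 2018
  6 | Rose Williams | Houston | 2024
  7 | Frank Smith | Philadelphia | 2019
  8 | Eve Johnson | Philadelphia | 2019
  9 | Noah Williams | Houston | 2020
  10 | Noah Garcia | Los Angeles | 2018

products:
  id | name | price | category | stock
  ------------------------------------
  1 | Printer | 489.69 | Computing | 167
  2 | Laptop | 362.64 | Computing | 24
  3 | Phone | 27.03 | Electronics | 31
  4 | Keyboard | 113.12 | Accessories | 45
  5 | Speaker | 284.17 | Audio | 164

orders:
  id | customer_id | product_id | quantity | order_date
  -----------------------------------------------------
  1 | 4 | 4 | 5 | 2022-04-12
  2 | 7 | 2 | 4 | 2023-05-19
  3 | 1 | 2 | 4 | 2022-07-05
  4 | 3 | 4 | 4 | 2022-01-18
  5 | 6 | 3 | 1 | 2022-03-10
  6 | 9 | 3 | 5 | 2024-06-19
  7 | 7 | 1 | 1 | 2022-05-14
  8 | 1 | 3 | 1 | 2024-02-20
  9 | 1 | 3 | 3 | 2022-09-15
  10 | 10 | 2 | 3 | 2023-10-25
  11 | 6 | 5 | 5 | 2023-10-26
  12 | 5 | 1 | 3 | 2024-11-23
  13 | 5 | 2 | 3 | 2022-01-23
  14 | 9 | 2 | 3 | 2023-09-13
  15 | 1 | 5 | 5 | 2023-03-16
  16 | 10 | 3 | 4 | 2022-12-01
SELECT name, category FROM products WHERE category <> 'Computing'

Execution result:
name | category
Phone | Electronics
Keyboard | Accessories
Speaker | Audio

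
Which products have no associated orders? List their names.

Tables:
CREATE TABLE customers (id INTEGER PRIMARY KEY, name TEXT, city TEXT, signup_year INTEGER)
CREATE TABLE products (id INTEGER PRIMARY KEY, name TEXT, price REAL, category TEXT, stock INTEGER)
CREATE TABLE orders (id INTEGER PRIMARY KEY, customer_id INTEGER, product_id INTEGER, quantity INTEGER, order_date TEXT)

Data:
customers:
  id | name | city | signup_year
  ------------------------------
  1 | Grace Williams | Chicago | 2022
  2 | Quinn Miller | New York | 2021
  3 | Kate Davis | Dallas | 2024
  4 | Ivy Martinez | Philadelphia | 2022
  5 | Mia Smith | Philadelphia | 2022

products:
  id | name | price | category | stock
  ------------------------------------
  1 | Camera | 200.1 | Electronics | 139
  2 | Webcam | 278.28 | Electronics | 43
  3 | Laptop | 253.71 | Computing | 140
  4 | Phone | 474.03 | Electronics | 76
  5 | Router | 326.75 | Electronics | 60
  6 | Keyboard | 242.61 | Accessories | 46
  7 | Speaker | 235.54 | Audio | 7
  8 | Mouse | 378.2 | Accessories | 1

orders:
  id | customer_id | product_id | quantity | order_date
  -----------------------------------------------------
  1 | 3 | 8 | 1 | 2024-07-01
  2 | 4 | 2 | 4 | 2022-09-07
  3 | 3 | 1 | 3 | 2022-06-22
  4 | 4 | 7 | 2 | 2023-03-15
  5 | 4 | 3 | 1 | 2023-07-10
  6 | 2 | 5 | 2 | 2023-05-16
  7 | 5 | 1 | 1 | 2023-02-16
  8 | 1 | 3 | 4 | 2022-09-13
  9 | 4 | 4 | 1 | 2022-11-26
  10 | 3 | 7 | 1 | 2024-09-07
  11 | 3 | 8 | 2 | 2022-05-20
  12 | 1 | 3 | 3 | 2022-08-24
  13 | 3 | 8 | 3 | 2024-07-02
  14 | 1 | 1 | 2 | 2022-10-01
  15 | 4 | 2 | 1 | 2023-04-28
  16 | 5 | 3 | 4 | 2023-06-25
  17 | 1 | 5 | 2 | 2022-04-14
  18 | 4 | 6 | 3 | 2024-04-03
SELECT p.name FROM products p LEFT JOIN orders c ON c.product_id = p.id WHERE c.id IS NULL

Execution result:
(no rows)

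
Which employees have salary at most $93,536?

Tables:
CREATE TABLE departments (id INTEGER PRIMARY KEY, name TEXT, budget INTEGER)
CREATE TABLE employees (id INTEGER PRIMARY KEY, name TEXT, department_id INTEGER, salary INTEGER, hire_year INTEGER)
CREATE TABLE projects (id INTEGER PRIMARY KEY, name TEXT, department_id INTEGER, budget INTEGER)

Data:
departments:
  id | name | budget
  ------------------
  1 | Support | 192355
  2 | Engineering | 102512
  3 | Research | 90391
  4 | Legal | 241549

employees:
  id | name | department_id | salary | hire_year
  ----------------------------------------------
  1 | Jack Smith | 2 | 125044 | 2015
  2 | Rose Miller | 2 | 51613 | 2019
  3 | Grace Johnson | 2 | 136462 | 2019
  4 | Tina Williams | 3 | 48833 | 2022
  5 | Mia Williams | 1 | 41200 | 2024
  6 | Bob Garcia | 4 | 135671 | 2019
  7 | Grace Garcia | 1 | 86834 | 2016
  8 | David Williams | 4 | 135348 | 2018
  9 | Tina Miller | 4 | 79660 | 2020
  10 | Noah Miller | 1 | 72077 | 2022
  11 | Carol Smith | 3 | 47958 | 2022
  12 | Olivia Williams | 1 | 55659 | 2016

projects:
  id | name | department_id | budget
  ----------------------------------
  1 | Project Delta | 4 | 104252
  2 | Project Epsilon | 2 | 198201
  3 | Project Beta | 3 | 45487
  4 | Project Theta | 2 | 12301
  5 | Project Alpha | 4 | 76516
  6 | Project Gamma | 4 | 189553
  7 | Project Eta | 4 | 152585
SELECT name, salary FROM employees WHERE salary <= 93536

Execution result:
name | salary
Rose Miller | 51613
Tina Williams | 48833
Mia Williams | 41200
Grace Garcia | 86834
Tina Miller | 79660
Noah Miller | 72077
Carol Smith | 47958
Olivia Williams | 55659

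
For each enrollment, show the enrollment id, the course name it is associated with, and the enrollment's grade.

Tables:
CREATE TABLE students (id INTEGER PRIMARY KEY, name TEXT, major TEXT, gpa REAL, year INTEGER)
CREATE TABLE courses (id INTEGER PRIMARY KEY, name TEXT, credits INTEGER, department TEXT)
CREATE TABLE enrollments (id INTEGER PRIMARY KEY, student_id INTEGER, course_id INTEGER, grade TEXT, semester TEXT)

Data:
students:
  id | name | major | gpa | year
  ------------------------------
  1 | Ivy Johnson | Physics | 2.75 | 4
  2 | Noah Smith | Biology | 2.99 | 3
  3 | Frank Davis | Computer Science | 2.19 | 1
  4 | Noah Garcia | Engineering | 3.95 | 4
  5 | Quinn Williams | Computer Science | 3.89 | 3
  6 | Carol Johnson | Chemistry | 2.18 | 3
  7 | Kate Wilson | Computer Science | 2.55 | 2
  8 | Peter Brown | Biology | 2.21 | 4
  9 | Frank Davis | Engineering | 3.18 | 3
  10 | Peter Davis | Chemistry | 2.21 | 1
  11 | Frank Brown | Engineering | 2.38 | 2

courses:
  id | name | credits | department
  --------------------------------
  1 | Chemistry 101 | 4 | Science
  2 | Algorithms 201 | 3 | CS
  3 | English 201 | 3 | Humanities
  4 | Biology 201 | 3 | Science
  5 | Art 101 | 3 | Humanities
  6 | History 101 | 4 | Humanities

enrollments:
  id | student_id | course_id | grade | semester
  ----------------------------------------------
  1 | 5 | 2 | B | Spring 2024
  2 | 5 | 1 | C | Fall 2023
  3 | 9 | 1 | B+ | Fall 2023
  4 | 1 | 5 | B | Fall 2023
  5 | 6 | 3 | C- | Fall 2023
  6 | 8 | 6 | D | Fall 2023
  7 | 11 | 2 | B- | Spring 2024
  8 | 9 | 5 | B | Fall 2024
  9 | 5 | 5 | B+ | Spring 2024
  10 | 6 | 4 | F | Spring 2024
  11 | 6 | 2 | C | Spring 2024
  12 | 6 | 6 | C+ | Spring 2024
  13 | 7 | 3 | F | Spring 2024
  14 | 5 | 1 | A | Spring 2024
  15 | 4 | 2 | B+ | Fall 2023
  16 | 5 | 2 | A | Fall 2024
SELECT c.id, p.name AS course, c.grade FROM enrollments c JOIN courses p ON c.course_id = p.id

Execution result:
id | course | grade
1 | Algorithms 201 | B
2 | Chemistry 101 | C
3 | Chemistry 101 | B+
4 | Art 101 | B
5 | English 201 | C-
6 | History 101 | D
7 | Algorithms 201 | B-
8 | Art 101 | B
9 | Art 101 | B+
10 | Biology 201 | F
11 | Algorithms 201 | C
12 | History 101 | C+
13 | English 201 | F
14 | Chemistry 101 | A
15 | Algorithms 201 | B+
16 | Algorithms 201 | A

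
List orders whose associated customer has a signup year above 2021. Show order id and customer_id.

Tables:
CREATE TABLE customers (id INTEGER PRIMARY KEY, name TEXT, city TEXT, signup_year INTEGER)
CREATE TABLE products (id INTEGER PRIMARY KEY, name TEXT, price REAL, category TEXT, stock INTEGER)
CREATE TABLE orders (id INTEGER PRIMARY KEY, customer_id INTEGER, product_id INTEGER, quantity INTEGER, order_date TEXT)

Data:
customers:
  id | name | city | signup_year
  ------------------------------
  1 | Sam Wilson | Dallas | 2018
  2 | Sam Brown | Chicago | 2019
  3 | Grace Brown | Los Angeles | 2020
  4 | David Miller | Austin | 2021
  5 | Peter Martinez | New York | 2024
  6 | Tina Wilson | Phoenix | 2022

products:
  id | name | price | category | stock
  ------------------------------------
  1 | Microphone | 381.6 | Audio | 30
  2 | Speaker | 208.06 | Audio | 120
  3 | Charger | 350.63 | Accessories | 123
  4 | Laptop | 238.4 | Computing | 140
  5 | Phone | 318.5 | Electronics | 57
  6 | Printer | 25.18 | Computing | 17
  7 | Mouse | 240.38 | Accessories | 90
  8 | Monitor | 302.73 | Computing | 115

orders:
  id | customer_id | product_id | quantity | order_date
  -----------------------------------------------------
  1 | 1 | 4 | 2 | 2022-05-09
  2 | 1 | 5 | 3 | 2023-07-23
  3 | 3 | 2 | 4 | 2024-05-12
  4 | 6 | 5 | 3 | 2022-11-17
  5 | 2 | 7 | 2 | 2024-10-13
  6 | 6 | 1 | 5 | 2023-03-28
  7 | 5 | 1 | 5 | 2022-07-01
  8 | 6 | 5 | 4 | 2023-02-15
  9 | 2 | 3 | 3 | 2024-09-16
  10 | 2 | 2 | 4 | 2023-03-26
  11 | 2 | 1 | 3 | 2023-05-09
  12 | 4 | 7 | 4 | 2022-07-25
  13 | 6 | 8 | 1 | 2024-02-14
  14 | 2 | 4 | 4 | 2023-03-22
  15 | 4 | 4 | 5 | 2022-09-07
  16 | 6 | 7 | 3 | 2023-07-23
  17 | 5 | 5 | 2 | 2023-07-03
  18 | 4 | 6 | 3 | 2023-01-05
SELECT id, customer_id FROM orders WHERE customer_id IN (SELECT id FROM customers WHERE signup_year > 2021)

Execution result:
id | customer_id
4 | 6
6 | 6
7 | 5
8 | 6
13 | 6
16 | 6
17 | 5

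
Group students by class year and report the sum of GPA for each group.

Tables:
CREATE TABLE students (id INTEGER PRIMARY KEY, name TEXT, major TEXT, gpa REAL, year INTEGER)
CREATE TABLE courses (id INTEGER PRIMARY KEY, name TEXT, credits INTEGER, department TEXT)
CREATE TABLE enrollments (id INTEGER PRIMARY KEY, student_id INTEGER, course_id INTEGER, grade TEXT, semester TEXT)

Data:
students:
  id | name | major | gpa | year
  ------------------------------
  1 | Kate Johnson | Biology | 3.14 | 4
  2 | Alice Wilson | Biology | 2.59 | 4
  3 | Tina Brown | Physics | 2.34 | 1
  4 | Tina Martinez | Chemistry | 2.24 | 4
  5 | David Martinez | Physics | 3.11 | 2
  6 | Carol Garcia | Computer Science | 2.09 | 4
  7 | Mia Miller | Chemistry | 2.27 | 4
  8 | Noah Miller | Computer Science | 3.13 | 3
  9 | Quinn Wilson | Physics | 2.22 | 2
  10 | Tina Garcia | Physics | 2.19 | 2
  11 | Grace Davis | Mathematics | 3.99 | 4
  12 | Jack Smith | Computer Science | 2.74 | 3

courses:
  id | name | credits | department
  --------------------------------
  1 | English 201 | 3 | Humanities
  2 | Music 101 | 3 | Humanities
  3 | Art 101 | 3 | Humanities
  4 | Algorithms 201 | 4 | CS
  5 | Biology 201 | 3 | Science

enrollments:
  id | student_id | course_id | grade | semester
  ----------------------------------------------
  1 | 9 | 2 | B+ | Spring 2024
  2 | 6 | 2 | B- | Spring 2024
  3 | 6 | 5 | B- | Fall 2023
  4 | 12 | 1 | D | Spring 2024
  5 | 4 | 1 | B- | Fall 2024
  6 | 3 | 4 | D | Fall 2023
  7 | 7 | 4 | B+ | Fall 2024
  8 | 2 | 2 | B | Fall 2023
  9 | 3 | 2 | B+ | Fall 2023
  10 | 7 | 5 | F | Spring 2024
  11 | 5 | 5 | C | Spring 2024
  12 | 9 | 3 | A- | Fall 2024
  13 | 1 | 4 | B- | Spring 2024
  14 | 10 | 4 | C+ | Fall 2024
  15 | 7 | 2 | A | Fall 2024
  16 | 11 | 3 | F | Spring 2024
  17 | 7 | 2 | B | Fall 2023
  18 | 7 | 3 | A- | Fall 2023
SELECT year, SUM(gpa) AS sum_gpa FROM students GROUP BY year

Execution result:
year | sum_gpa
1 | 2.34
2 | 7.52
3 | 5.87
4 | 16.32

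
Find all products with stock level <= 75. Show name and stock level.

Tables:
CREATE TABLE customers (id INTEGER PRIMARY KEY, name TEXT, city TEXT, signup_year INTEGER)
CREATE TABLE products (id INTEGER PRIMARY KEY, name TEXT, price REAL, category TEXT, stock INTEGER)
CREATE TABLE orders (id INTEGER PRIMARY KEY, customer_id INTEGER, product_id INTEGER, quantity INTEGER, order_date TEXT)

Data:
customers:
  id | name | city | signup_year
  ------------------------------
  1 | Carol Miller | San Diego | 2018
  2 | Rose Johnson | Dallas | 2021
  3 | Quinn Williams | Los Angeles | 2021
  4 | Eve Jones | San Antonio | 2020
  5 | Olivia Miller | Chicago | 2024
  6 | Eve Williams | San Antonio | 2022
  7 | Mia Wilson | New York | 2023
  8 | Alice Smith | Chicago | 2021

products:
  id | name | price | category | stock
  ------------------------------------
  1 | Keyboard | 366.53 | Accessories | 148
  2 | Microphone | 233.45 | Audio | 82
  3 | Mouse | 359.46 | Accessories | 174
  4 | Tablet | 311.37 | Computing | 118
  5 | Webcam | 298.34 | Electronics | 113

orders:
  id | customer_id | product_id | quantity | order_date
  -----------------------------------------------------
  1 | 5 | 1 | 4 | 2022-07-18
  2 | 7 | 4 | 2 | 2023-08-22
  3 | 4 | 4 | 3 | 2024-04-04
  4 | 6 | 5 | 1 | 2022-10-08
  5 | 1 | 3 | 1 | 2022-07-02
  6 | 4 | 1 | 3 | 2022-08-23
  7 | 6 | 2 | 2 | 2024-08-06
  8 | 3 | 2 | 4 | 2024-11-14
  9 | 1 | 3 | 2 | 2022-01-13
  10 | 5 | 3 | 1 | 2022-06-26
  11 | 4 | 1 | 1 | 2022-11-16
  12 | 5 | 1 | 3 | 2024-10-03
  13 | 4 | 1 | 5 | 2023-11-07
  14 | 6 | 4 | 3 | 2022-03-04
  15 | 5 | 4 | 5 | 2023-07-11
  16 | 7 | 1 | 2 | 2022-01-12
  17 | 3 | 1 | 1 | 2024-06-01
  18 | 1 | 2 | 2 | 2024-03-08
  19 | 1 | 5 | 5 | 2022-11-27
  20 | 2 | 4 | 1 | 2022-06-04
SELECT name, stock FROM products WHERE stock <= 75

Execution result:
(no rows)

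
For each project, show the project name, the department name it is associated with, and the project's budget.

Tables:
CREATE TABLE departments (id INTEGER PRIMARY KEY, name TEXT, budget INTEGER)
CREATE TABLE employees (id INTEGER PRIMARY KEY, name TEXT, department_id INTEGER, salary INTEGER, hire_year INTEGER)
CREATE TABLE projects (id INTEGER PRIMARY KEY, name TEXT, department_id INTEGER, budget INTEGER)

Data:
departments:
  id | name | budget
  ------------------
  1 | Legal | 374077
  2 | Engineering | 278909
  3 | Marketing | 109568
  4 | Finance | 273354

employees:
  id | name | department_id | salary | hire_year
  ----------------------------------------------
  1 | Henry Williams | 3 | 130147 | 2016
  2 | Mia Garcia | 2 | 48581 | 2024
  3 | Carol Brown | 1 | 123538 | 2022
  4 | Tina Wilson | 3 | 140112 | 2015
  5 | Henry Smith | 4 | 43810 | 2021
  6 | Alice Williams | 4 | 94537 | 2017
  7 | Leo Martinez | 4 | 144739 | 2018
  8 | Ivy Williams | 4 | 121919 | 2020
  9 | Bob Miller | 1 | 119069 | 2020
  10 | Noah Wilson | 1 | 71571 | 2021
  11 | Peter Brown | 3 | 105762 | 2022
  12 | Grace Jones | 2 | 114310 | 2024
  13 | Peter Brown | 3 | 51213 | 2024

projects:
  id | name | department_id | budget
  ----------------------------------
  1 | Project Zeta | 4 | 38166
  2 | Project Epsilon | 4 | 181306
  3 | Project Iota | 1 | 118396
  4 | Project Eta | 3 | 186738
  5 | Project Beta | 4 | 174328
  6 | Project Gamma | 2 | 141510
SELECT c.name, p.name AS department, c.budget FROM projects c JOIN departments p ON c.department_id = p.id

Execution result:
name | department | budget
Project Zeta | Finance | 38166
Project Epsilon | Finance | 181306
Project Iota | Legal | 118396
Project Eta | Marketing | 186738
Project Beta | Finance | 174328
Project Gamma | Engineering | 141510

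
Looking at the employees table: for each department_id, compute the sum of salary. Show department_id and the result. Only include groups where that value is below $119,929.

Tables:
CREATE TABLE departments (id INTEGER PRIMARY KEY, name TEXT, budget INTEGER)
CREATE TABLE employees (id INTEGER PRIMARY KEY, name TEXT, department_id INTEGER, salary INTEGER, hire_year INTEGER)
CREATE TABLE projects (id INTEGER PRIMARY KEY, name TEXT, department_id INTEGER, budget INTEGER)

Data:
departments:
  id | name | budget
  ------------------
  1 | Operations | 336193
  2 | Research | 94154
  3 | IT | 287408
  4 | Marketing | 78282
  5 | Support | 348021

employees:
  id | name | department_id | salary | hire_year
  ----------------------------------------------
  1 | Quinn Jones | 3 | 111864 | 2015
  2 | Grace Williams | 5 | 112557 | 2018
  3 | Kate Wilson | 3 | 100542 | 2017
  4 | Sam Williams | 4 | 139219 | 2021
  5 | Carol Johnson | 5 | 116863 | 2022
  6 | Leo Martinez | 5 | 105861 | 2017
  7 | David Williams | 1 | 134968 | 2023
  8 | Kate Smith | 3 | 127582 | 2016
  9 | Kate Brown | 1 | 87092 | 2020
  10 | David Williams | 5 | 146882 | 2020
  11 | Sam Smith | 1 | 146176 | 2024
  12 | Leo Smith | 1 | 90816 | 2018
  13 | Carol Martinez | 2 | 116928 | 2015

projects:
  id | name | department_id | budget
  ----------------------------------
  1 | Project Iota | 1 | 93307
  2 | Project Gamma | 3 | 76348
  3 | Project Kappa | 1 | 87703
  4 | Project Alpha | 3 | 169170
SELECT department_id, SUM(salary) AS sum_salary FROM employees GROUP BY department_id HAVING SUM(salary) < 119929

Execution result:
department_id | sum_salary
2 | 116928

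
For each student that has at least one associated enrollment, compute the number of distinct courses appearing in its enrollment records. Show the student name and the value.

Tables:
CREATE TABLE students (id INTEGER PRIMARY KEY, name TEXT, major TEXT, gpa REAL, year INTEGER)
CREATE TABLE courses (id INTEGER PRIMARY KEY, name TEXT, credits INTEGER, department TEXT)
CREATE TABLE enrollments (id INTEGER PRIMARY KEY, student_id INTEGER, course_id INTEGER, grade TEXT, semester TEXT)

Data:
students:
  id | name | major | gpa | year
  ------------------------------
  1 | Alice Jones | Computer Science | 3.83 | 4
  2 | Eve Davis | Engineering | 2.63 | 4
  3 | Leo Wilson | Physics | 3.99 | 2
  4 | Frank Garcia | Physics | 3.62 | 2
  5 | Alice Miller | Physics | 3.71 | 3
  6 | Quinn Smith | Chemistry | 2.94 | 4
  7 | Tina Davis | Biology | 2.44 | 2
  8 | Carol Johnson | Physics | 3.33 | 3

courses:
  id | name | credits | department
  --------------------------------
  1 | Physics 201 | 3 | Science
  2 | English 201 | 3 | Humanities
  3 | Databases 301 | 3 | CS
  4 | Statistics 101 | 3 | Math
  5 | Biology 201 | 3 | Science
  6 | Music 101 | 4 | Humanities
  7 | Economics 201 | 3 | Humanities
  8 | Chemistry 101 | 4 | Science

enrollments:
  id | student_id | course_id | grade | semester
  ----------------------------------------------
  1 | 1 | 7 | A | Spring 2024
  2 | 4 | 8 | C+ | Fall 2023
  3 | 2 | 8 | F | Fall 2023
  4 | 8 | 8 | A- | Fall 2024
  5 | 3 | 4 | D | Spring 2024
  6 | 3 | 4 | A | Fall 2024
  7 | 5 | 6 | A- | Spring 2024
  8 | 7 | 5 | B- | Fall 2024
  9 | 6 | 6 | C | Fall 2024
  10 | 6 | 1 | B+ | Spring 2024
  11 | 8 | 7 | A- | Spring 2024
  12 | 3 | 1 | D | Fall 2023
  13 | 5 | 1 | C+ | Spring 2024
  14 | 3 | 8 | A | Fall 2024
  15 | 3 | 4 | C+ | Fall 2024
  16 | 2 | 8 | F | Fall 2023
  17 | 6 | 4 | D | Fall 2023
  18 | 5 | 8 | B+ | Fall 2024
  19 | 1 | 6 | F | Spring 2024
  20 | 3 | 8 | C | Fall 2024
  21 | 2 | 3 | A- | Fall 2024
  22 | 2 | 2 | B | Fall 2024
SELECT p.name, COUNT(DISTINCT c.course_id) AS distinct_course_count FROM enrollments c JOIN students p ON c.student_id = p.id GROUP BY p.id, p.name

Execution result:
name | distinct_course_count
Alice Jones | 2
Eve Davis | 3
Leo Wilson | 3
Frank Garcia | 1
Alice Miller | 3
Quinn Smith | 3
Tina Davis | 1
Carol Johnson | 2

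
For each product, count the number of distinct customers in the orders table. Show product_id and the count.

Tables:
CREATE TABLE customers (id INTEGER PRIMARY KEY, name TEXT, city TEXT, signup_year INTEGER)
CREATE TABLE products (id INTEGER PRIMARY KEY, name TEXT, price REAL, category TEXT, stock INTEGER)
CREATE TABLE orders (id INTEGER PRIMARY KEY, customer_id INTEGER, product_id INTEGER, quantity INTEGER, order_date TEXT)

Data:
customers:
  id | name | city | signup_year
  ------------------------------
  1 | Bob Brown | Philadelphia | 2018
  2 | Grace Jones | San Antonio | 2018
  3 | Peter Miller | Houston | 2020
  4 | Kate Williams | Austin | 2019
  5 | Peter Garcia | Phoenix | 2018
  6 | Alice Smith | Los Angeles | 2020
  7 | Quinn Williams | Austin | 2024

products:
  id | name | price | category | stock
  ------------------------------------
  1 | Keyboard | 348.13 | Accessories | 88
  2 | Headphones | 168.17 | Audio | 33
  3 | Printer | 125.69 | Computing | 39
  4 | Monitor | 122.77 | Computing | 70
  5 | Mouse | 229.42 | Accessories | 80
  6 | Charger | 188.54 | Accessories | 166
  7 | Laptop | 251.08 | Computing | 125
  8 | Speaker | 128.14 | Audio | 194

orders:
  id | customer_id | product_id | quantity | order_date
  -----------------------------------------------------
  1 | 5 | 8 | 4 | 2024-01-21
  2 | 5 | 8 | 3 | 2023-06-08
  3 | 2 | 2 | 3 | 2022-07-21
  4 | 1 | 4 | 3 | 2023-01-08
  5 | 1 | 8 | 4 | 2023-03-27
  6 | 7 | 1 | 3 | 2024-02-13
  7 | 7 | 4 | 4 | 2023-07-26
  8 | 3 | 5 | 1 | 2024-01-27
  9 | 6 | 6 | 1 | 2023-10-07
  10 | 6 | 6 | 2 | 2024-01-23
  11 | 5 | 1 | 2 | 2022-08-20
SELECT product_id, COUNT(DISTINCT customer_id) AS distinct_customer_count FROM orders GROUP BY product_id

Execution result:
product_id | distinct_customer_count
1 | 2
2 | 1
4 | 2
5 | 1
6 | 1
8 | 2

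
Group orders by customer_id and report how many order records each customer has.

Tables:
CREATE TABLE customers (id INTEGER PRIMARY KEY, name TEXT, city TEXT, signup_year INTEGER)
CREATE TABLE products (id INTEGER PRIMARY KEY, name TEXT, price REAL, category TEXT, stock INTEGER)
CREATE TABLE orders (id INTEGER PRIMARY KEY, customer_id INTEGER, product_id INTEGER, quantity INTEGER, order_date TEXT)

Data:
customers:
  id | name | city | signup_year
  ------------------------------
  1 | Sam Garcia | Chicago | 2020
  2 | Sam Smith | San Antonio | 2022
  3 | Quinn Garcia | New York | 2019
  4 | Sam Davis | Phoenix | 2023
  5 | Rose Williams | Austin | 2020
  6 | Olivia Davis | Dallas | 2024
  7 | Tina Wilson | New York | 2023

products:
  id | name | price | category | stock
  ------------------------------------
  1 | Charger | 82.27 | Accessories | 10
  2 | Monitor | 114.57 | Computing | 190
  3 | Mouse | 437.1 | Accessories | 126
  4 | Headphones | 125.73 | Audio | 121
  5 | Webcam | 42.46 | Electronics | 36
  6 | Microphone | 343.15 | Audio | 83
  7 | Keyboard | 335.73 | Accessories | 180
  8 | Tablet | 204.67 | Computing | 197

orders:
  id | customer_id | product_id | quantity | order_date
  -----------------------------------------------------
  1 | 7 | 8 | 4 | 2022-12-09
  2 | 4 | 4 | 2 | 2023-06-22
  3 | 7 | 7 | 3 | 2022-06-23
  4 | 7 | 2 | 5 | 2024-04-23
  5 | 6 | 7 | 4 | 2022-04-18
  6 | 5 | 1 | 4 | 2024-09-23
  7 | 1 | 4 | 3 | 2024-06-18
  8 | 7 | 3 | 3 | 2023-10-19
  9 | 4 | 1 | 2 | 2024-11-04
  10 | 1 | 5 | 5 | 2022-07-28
SELECT customer_id, COUNT(*) AS order_count FROM orders GROUP BY customer_id

Execution result:
customer_id | order_count
1 | 2
4 | 2
5 | 1
6 | 1
7 | 4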